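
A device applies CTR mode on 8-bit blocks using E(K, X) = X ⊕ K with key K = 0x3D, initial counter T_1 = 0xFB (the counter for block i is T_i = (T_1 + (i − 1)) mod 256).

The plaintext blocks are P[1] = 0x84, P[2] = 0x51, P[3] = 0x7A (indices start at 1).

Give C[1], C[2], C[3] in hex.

C[1] = 0x42, C[2] = 0x90, C[3] = 0xBA

CTR encryption: S_i = E(K, T_i) where T_i is the counter for block i; C_i = P_i ⊕ S_i.
C[1]: T = 0xFB, S = E(K, T) = 0xC6; 0x84 ⊕ 0xC6 = 0x42.
C[2]: T = 0xFC, S = E(K, T) = 0xC1; 0x51 ⊕ 0xC1 = 0x90.
C[3]: T = 0xFD, S = E(K, T) = 0xC0; 0x7A ⊕ 0xC0 = 0xBA.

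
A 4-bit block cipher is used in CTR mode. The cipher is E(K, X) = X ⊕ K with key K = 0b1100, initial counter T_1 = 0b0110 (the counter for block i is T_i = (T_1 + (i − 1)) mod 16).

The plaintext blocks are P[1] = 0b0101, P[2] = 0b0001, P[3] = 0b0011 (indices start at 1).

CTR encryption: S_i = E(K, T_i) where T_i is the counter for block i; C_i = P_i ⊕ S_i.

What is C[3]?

C[1]: T = 0b0110, S = E(K, T) = 0b1010; 0b0101 ⊕ 0b1010 = 0b1111.
C[2]: T = 0b0111, S = E(K, T) = 0b1011; 0b0001 ⊕ 0b1011 = 0b1010.
C[3]: T = 0b1000, S = E(K, T) = 0b0100; 0b0011 ⊕ 0b0100 = 0b0111.

C[3] = 0b0111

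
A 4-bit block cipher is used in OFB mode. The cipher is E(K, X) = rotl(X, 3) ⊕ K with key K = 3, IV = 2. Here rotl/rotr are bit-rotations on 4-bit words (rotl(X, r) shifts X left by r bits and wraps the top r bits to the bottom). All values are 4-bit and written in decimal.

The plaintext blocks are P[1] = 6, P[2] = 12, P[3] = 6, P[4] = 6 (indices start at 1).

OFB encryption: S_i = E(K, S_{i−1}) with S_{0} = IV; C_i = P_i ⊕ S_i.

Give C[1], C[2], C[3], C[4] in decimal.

C[1]: S = E(K, 2) = 2; 6 ⊕ 2 = 4.
C[2]: S = E(K, 2) = 2; 12 ⊕ 2 = 14.
C[3]: S = E(K, 2) = 2; 6 ⊕ 2 = 4.
C[4]: S = E(K, 2) = 2; 6 ⊕ 2 = 4.

C[1] = 4, C[2] = 14, C[3] = 4, C[4] = 4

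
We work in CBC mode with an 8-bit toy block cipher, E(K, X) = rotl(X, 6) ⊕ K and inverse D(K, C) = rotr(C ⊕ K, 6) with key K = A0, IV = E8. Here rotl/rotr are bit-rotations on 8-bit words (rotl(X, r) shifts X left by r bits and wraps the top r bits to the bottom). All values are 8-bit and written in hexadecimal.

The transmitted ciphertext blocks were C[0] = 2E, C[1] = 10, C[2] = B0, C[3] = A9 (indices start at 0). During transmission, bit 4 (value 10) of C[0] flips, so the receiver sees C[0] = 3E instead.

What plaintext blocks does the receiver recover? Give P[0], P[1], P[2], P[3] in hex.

P[0] = 92, P[1] = FC, P[2] = 50, P[3] = 94

CBC decryption: P_i = D(K, C_i) ⊕ C_{i−1}, with C_{−1} = IV.
Only C[0] changed, to 3E. In CBC, a change in C_i garbles P_i and flips the same bit in P_{i+1}. Decrypting the received ciphertext:
P[0]: D(K, 3E) = 7A; 7A ⊕ E8 = 92.
P[1]: D(K, 10) = C2; C2 ⊕ 3E = FC.
P[2]: D(K, B0) = 40; 40 ⊕ 10 = 50.
P[3]: D(K, A9) = 24; 24 ⊕ B0 = 94.
Blocks that differ from the original plaintext: P[0], P[1].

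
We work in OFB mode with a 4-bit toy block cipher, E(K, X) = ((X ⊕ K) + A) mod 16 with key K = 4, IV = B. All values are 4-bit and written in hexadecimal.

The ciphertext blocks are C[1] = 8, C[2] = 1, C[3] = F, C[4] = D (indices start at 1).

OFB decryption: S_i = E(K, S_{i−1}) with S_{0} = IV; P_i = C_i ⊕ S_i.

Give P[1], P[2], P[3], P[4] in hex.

P[1]: S = E(K, B) = 9; 8 ⊕ 9 = 1.
P[2]: S = E(K, 9) = 7; 1 ⊕ 7 = 6.
P[3]: S = E(K, 7) = D; F ⊕ D = 2.
P[4]: S = E(K, D) = 3; D ⊕ 3 = E.

P[1] = 1, P[2] = 6, P[3] = 2, P[4] = E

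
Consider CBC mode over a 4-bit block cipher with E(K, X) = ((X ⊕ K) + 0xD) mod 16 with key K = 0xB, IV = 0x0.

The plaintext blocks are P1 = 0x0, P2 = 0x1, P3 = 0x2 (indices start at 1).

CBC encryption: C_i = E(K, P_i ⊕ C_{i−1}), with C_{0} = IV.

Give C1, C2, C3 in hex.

C1: P1 ⊕ 0x0 = 0x0; E(K, 0x0) = 0x8.
C2: P2 ⊕ 0x8 = 0x9; E(K, 0x9) = 0xF.
C3: P3 ⊕ 0xF = 0xD; E(K, 0xD) = 0x3.

C1 = 0x8, C2 = 0xF, C3 = 0x3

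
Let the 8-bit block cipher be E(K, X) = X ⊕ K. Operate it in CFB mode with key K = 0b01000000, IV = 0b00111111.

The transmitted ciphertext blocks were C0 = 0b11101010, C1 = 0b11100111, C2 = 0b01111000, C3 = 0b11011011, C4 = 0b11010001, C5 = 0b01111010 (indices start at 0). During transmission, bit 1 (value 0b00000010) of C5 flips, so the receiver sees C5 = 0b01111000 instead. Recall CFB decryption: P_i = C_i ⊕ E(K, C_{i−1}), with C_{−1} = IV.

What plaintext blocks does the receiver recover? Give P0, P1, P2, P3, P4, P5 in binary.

P0 = 0b10010101, P1 = 0b01001101, P2 = 0b11011111, P3 = 0b11100011, P4 = 0b01001010, P5 = 0b11101001

Only C5 changed, to 0b01111000. In CFB, a change in C_i flips the same bit in P_i and garbles P_{i+1}. Decrypting the received ciphertext:
P0: E(K, 0b00111111) = 0b01111111; 0b11101010 ⊕ 0b01111111 = 0b10010101.
P1: E(K, 0b11101010) = 0b10101010; 0b11100111 ⊕ 0b10101010 = 0b01001101.
P2: E(K, 0b11100111) = 0b10100111; 0b01111000 ⊕ 0b10100111 = 0b11011111.
P3: E(K, 0b01111000) = 0b00111000; 0b11011011 ⊕ 0b00111000 = 0b11100011.
P4: E(K, 0b11011011) = 0b10011011; 0b11010001 ⊕ 0b10011011 = 0b01001010.
P5: E(K, 0b11010001) = 0b10010001; 0b01111000 ⊕ 0b10010001 = 0b11101001.
Blocks that differ from the original plaintext: P5.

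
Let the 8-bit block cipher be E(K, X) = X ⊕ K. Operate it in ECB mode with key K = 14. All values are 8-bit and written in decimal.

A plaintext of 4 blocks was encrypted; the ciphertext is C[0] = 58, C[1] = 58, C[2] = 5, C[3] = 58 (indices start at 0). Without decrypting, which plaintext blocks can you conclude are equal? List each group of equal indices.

P[0] = P[1] = P[3]

ECB encrypts each block independently with the same key, so equal ciphertext blocks imply equal plaintext blocks.
C[0] = C[1] = C[3] = 58, so P[0] = P[1] = P[3].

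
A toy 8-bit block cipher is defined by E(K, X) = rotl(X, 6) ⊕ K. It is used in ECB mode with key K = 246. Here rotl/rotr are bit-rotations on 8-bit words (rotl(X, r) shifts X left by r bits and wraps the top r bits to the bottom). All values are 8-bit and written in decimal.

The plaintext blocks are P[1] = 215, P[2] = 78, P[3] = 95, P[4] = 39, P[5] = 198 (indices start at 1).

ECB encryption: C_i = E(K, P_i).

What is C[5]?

C[5]: E(K, 198) = 71.

C[5] = 71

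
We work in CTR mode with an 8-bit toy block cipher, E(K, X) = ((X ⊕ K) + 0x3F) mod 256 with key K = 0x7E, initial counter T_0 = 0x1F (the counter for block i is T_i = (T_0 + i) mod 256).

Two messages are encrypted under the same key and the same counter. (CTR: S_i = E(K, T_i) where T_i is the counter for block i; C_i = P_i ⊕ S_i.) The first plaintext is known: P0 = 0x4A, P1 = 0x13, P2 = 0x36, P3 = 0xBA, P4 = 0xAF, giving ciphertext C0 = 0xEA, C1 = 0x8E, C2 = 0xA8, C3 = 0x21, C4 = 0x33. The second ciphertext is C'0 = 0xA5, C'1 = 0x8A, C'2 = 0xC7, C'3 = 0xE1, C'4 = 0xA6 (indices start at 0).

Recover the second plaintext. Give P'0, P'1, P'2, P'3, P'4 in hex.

In CTR with a reused counter, both messages share the same keystream S_i, so C_i ⊕ C'_i = P_i ⊕ P'_i and thus P'_i = P_i ⊕ C_i ⊕ C'_i.
P'0: 0x4A ⊕ 0xEA ⊕ 0xA5 = 0x05.
P'1: 0x13 ⊕ 0x8E ⊕ 0x8A = 0x17.
P'2: 0x36 ⊕ 0xA8 ⊕ 0xC7 = 0x59.
P'3: 0xBA ⊕ 0x21 ⊕ 0xE1 = 0x7A.
P'4: 0xAF ⊕ 0x33 ⊕ 0xA6 = 0x3A.

P'0 = 0x05, P'1 = 0x17, P'2 = 0x59, P'3 = 0x7A, P'4 = 0x3A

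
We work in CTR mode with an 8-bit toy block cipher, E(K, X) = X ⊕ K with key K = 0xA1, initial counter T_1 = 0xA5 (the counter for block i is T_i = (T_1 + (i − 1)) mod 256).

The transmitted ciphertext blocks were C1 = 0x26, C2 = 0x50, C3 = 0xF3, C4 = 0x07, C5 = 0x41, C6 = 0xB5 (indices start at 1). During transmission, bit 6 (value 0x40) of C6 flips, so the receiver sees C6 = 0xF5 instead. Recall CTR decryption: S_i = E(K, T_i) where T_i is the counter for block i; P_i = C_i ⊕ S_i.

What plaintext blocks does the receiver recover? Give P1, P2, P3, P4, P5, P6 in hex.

Only C6 changed, to 0xF5. In CTR, a change in C_i flips the same bit in P_i only; the keystream is unaffected. Decrypting the received ciphertext:
P1: T = 0xA5, S = E(K, T) = 0x04; 0x26 ⊕ 0x04 = 0x22.
P2: T = 0xA6, S = E(K, T) = 0x07; 0x50 ⊕ 0x07 = 0x57.
P3: T = 0xA7, S = E(K, T) = 0x06; 0xF3 ⊕ 0x06 = 0xF5.
P4: T = 0xA8, S = E(K, T) = 0x09; 0x07 ⊕ 0x09 = 0x0E.
P5: T = 0xA9, S = E(K, T) = 0x08; 0x41 ⊕ 0x08 = 0x49.
P6: T = 0xAA, S = E(K, T) = 0x0B; 0xF5 ⊕ 0x0B = 0xFE.
Blocks that differ from the original plaintext: P6.

P1 = 0x22, P2 = 0x57, P3 = 0xF5, P4 = 0x0E, P5 = 0x49, P6 = 0xFE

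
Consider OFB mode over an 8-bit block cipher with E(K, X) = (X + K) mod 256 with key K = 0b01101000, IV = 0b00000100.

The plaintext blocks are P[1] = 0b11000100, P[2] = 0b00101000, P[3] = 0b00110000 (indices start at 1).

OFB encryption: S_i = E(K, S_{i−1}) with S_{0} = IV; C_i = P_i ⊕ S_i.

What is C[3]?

C[3] = 0b00001100

C[1]: S = E(K, 0b00000100) = 0b01101100; 0b11000100 ⊕ 0b01101100 = 0b10101000.
C[2]: S = E(K, 0b01101100) = 0b11010100; 0b00101000 ⊕ 0b11010100 = 0b11111100.
C[3]: S = E(K, 0b11010100) = 0b00111100; 0b00110000 ⊕ 0b00111100 = 0b00001100.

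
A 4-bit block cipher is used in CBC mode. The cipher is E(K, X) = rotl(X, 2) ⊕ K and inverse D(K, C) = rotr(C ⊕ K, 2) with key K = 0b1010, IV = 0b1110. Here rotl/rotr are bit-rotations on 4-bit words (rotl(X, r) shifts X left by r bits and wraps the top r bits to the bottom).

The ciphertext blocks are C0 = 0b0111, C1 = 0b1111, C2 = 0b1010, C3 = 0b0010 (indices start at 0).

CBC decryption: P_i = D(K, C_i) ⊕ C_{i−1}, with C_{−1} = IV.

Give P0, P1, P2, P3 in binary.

P0 = 0b1001, P1 = 0b0010, P2 = 0b1111, P3 = 0b1000

P0: D(K, 0b0111) = 0b0111; 0b0111 ⊕ 0b1110 = 0b1001.
P1: D(K, 0b1111) = 0b0101; 0b0101 ⊕ 0b0111 = 0b0010.
P2: D(K, 0b1010) = 0b0000; 0b0000 ⊕ 0b1111 = 0b1111.
P3: D(K, 0b0010) = 0b0010; 0b0010 ⊕ 0b1010 = 0b1000.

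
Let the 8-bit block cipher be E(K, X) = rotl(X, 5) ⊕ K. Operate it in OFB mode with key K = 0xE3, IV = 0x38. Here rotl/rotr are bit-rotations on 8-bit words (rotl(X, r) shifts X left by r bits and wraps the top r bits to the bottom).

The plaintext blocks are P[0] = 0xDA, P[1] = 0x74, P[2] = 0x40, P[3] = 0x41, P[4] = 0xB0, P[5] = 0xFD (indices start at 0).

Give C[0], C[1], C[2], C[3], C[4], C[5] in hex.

OFB encryption: S_i = E(K, S_{i−1}) with S_{−1} = IV; C_i = P_i ⊕ S_i.
C[0]: S = E(K, 0x38) = 0xE4; 0xDA ⊕ 0xE4 = 0x3E.
C[1]: S = E(K, 0xE4) = 0x7F; 0x74 ⊕ 0x7F = 0x0B.
C[2]: S = E(K, 0x7F) = 0x0C; 0x40 ⊕ 0x0C = 0x4C.
C[3]: S = E(K, 0x0C) = 0x62; 0x41 ⊕ 0x62 = 0x23.
C[4]: S = E(K, 0x62) = 0xAF; 0xB0 ⊕ 0xAF = 0x1F.
C[5]: S = E(K, 0xAF) = 0x16; 0xFD ⊕ 0x16 = 0xEB.

C[0] = 0x3E, C[1] = 0x0B, C[2] = 0x4C, C[3] = 0x23, C[4] = 0x1F, C[5] = 0xEB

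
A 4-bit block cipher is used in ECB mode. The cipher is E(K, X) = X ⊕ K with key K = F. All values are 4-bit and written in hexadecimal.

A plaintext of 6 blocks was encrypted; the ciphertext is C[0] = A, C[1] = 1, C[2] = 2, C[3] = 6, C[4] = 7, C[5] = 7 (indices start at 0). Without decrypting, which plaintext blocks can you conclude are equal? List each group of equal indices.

P[4] = P[5]

ECB encrypts each block independently with the same key, so equal ciphertext blocks imply equal plaintext blocks.
C[4] = C[5] = 7, so P[4] = P[5].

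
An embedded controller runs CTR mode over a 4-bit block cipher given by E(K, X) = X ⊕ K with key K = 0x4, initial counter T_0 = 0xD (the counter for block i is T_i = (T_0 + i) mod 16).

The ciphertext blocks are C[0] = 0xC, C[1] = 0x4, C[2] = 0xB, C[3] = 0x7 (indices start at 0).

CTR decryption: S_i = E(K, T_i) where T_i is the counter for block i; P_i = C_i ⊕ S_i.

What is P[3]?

P[3]: T = 0x0, S = E(K, T) = 0x4; 0x7 ⊕ 0x4 = 0x3.

P[3] = 0x3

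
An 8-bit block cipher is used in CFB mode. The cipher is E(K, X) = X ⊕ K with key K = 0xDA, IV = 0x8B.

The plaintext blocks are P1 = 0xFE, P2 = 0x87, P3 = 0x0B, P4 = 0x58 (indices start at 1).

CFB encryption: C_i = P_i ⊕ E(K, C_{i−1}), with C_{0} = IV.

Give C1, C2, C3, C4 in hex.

C1: E(K, 0x8B) = 0x51; 0xFE ⊕ 0x51 = 0xAF.
C2: E(K, 0xAF) = 0x75; 0x87 ⊕ 0x75 = 0xF2.
C3: E(K, 0xF2) = 0x28; 0x0B ⊕ 0x28 = 0x23.
C4: E(K, 0x23) = 0xF9; 0x58 ⊕ 0xF9 = 0xA1.

C1 = 0xAF, C2 = 0xF2, C3 = 0x23, C4 = 0xA1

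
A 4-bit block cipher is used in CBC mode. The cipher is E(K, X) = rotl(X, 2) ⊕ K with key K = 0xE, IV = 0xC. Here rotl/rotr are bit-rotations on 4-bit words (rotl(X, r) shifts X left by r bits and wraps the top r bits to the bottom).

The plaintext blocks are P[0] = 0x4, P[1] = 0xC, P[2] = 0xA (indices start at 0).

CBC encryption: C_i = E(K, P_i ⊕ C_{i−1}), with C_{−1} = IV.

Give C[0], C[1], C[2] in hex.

C[0]: P[0] ⊕ 0xC = 0x8; E(K, 0x8) = 0xC.
C[1]: P[1] ⊕ 0xC = 0x0; E(K, 0x0) = 0xE.
C[2]: P[2] ⊕ 0xE = 0x4; E(K, 0x4) = 0xF.

C[0] = 0xC, C[1] = 0xE, C[2] = 0xF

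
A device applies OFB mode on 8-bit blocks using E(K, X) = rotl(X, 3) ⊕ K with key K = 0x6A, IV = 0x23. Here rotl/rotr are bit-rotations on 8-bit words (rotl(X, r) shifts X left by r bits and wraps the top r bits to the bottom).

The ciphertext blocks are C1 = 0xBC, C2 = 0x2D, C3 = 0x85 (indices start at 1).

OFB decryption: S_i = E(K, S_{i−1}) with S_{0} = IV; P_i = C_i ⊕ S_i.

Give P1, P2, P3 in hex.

P1: S = E(K, 0x23) = 0x73; 0xBC ⊕ 0x73 = 0xCF.
P2: S = E(K, 0x73) = 0xF1; 0x2D ⊕ 0xF1 = 0xDC.
P3: S = E(K, 0xF1) = 0xE5; 0x85 ⊕ 0xE5 = 0x60.

P1 = 0xCF, P2 = 0xDC, P3 = 0x60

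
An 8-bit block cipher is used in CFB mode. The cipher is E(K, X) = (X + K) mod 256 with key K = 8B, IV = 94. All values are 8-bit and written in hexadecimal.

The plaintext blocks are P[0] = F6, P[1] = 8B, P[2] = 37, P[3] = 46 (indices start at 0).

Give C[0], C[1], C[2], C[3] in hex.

C[0] = E9, C[1] = FF, C[2] = BD, C[3] = 0E

CFB encryption: C_i = P_i ⊕ E(K, C_{i−1}), with C_{−1} = IV.
C[0]: E(K, 94) = 1F; F6 ⊕ 1F = E9.
C[1]: E(K, E9) = 74; 8B ⊕ 74 = FF.
C[2]: E(K, FF) = 8A; 37 ⊕ 8A = BD.
C[3]: E(K, BD) = 48; 46 ⊕ 48 = 0E.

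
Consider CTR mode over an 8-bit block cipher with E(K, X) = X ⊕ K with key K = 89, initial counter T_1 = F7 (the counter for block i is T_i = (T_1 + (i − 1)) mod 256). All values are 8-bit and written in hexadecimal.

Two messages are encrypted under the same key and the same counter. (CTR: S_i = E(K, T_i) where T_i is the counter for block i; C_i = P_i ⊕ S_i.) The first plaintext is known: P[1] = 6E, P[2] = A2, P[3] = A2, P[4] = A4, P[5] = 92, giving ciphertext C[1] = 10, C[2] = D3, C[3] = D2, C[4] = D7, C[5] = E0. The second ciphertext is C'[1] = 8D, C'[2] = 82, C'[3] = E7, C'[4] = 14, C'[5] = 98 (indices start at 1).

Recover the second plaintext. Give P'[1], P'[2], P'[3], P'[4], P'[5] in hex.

P'[1] = F3, P'[2] = F3, P'[3] = 97, P'[4] = 67, P'[5] = EA

In CTR with a reused counter, both messages share the same keystream S_i, so C_i ⊕ C'_i = P_i ⊕ P'_i and thus P'_i = P_i ⊕ C_i ⊕ C'_i.
P'[1]: 6E ⊕ 10 ⊕ 8D = F3.
P'[2]: A2 ⊕ D3 ⊕ 82 = F3.
P'[3]: A2 ⊕ D2 ⊕ E7 = 97.
P'[4]: A4 ⊕ D7 ⊕ 14 = 67.
P'[5]: 92 ⊕ E0 ⊕ 98 = EA.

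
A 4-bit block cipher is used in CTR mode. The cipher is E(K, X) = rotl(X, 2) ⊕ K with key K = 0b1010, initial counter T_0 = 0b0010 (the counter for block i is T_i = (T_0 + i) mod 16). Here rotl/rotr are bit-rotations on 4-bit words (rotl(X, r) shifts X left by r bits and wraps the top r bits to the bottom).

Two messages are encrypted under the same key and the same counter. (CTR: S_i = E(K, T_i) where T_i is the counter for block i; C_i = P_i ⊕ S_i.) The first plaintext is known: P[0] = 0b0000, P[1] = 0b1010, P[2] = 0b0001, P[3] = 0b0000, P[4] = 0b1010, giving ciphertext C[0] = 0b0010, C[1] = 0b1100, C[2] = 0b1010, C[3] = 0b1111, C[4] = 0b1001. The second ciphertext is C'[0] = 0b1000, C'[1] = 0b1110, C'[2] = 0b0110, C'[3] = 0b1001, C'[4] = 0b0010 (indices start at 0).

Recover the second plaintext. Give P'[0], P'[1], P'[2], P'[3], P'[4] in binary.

P'[0] = 0b1010, P'[1] = 0b1000, P'[2] = 0b1101, P'[3] = 0b0110, P'[4] = 0b0001

In CTR with a reused counter, both messages share the same keystream S_i, so C_i ⊕ C'_i = P_i ⊕ P'_i and thus P'_i = P_i ⊕ C_i ⊕ C'_i.
P'[0]: 0b0000 ⊕ 0b0010 ⊕ 0b1000 = 0b1010.
P'[1]: 0b1010 ⊕ 0b1100 ⊕ 0b1110 = 0b1000.
P'[2]: 0b0001 ⊕ 0b1010 ⊕ 0b0110 = 0b1101.
P'[3]: 0b0000 ⊕ 0b1111 ⊕ 0b1001 = 0b0110.
P'[4]: 0b1010 ⊕ 0b1001 ⊕ 0b0010 = 0b0001.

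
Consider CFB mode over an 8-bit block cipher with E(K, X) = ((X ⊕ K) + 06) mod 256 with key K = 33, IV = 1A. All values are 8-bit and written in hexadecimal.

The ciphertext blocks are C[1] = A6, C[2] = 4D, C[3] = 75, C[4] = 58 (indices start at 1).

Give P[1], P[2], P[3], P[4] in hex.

CFB decryption: P_i = C_i ⊕ E(K, C_{i−1}), with C_{0} = IV.
P[1]: E(K, 1A) = 2F; A6 ⊕ 2F = 89.
P[2]: E(K, A6) = 9B; 4D ⊕ 9B = D6.
P[3]: E(K, 4D) = 84; 75 ⊕ 84 = F1.
P[4]: E(K, 75) = 4C; 58 ⊕ 4C = 14.

P[1] = 89, P[2] = D6, P[3] = F1, P[4] = 14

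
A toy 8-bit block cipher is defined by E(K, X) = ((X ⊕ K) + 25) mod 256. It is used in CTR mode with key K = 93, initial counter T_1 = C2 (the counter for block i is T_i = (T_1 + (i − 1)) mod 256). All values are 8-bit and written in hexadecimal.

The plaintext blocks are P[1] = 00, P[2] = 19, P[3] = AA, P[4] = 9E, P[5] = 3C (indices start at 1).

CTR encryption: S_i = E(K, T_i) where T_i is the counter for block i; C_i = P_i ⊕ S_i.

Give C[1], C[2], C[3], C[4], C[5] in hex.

C[1]: T = C2, S = E(K, T) = 76; 00 ⊕ 76 = 76.
C[2]: T = C3, S = E(K, T) = 75; 19 ⊕ 75 = 6C.
C[3]: T = C4, S = E(K, T) = 7C; AA ⊕ 7C = D6.
C[4]: T = C5, S = E(K, T) = 7B; 9E ⊕ 7B = E5.
C[5]: T = C6, S = E(K, T) = 7A; 3C ⊕ 7A = 46.

C[1] = 76, C[2] = 6C, C[3] = D6, C[4] = E5, C[5] = 46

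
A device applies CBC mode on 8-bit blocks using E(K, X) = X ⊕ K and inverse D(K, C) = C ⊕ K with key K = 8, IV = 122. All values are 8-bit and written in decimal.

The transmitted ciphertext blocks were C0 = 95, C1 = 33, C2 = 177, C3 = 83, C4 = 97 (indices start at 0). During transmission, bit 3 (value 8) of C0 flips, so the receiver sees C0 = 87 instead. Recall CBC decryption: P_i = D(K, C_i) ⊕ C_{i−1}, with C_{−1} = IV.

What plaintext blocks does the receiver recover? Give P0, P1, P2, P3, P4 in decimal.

P0 = 37, P1 = 126, P2 = 152, P3 = 234, P4 = 58

Only C0 changed, to 87. In CBC, a change in C_i garbles P_i and flips the same bit in P_{i+1}. Decrypting the received ciphertext:
P0: D(K, 87) = 95; 95 ⊕ 122 = 37.
P1: D(K, 33) = 41; 41 ⊕ 87 = 126.
P2: D(K, 177) = 185; 185 ⊕ 33 = 152.
P3: D(K, 83) = 91; 91 ⊕ 177 = 234.
P4: D(K, 97) = 105; 105 ⊕ 83 = 58.
Blocks that differ from the original plaintext: P0, P1.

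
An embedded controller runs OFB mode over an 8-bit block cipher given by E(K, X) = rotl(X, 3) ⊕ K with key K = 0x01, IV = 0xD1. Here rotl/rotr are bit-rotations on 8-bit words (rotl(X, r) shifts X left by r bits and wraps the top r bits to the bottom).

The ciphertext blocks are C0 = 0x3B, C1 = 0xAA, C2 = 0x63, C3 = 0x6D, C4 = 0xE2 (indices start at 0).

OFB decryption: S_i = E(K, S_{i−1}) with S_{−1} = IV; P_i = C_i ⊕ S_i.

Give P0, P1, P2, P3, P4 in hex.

P0: S = E(K, 0xD1) = 0x8F; 0x3B ⊕ 0x8F = 0xB4.
P1: S = E(K, 0x8F) = 0x7D; 0xAA ⊕ 0x7D = 0xD7.
P2: S = E(K, 0x7D) = 0xEA; 0x63 ⊕ 0xEA = 0x89.
P3: S = E(K, 0xEA) = 0x56; 0x6D ⊕ 0x56 = 0x3B.
P4: S = E(K, 0x56) = 0xB3; 0xE2 ⊕ 0xB3 = 0x51.

P0 = 0xB4, P1 = 0xD7, P2 = 0x89, P3 = 0x3B, P4 = 0x51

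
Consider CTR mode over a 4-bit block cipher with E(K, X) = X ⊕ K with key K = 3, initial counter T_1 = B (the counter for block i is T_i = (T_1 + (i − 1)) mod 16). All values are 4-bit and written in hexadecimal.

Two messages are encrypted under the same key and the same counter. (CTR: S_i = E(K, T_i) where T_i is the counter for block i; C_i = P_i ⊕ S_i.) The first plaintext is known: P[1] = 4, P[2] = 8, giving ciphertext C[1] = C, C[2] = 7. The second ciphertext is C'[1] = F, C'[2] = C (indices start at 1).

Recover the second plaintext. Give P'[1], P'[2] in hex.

In CTR with a reused counter, both messages share the same keystream S_i, so C_i ⊕ C'_i = P_i ⊕ P'_i and thus P'_i = P_i ⊕ C_i ⊕ C'_i.
P'[1]: 4 ⊕ C ⊕ F = 7.
P'[2]: 8 ⊕ 7 ⊕ C = 3.

P'[1] = 7, P'[2] = 3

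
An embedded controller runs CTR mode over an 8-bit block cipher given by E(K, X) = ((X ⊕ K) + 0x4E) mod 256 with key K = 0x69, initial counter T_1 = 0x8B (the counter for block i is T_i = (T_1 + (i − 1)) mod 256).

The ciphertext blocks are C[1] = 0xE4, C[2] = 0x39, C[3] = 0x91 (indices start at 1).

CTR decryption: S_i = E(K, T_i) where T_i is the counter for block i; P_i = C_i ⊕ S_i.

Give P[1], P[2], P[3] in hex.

P[1]: T = 0x8B, S = E(K, T) = 0x30; 0xE4 ⊕ 0x30 = 0xD4.
P[2]: T = 0x8C, S = E(K, T) = 0x33; 0x39 ⊕ 0x33 = 0x0A.
P[3]: T = 0x8D, S = E(K, T) = 0x32; 0x91 ⊕ 0x32 = 0xA3.

P[1] = 0xD4, P[2] = 0x0A, P[3] = 0xA3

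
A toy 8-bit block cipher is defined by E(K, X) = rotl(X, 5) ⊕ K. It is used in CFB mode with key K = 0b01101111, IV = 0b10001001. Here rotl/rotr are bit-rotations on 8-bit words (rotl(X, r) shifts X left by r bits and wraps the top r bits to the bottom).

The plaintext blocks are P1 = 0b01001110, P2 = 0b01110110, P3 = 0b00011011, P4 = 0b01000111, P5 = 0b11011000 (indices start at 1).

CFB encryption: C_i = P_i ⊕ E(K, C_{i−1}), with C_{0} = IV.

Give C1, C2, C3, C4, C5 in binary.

C1: E(K, 0b10001001) = 0b01011110; 0b01001110 ⊕ 0b01011110 = 0b00010000.
C2: E(K, 0b00010000) = 0b01101101; 0b01110110 ⊕ 0b01101101 = 0b00011011.
C3: E(K, 0b00011011) = 0b00001100; 0b00011011 ⊕ 0b00001100 = 0b00010111.
C4: E(K, 0b00010111) = 0b10001101; 0b01000111 ⊕ 0b10001101 = 0b11001010.
C5: E(K, 0b11001010) = 0b00110110; 0b11011000 ⊕ 0b00110110 = 0b11101110.

C1 = 0b00010000, C2 = 0b00011011, C3 = 0b00010111, C4 = 0b11001010, C5 = 0b11101110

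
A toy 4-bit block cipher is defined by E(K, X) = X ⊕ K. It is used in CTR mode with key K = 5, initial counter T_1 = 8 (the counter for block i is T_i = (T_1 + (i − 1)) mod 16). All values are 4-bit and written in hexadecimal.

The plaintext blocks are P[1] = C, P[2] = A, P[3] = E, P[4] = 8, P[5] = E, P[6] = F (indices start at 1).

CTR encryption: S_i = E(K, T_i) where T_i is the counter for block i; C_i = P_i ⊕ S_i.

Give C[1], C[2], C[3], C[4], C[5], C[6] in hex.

C[1] = 1, C[2] = 6, C[3] = 1, C[4] = 6, C[5] = 7, C[6] = 7

C[1]: T = 8, S = E(K, T) = D; C ⊕ D = 1.
C[2]: T = 9, S = E(K, T) = C; A ⊕ C = 6.
C[3]: T = A, S = E(K, T) = F; E ⊕ F = 1.
C[4]: T = B, S = E(K, T) = E; 8 ⊕ E = 6.
C[5]: T = C, S = E(K, T) = 9; E ⊕ 9 = 7.
C[6]: T = D, S = E(K, T) = 8; F ⊕ 8 = 7.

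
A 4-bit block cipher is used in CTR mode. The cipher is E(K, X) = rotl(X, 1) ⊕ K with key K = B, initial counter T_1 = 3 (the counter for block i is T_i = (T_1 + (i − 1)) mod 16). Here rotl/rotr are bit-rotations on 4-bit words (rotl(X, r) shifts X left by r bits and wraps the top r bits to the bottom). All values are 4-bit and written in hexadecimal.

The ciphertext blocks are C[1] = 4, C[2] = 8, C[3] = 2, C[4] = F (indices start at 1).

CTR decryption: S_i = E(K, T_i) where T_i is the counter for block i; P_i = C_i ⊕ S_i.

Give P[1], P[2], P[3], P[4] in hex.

P[1] = 9, P[2] = B, P[3] = 3, P[4] = 8

P[1]: T = 3, S = E(K, T) = D; 4 ⊕ D = 9.
P[2]: T = 4, S = E(K, T) = 3; 8 ⊕ 3 = B.
P[3]: T = 5, S = E(K, T) = 1; 2 ⊕ 1 = 3.
P[4]: T = 6, S = E(K, T) = 7; F ⊕ 7 = 8.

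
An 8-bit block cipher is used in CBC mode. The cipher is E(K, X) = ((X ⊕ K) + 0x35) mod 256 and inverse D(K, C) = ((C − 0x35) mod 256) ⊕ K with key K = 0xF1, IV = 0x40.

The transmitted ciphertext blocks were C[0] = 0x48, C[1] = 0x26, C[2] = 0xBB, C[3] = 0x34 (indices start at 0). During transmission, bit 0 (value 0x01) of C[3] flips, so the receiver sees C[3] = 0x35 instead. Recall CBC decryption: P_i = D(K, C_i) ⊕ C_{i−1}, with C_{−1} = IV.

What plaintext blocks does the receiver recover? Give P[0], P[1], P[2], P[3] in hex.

Only C[3] changed, to 0x35. In CBC, a change in C_i garbles P_i and flips the same bit in P_{i+1}. Decrypting the received ciphertext:
P[0]: D(K, 0x48) = 0xE2; 0xE2 ⊕ 0x40 = 0xA2.
P[1]: D(K, 0x26) = 0x00; 0x00 ⊕ 0x48 = 0x48.
P[2]: D(K, 0xBB) = 0x77; 0x77 ⊕ 0x26 = 0x51.
P[3]: D(K, 0x35) = 0xF1; 0xF1 ⊕ 0xBB = 0x4A.
Blocks that differ from the original plaintext: P[3].

P[0] = 0xA2, P[1] = 0x48, P[2] = 0x51, P[3] = 0x4A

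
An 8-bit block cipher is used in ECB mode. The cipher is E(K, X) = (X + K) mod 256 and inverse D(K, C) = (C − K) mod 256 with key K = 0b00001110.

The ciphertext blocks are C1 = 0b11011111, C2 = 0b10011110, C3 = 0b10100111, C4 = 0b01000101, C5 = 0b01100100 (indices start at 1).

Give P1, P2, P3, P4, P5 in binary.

P1 = 0b11010001, P2 = 0b10010000, P3 = 0b10011001, P4 = 0b00110111, P5 = 0b01010110

ECB decryption: P_i = D(K, C_i).
P1: D(K, 0b11011111) = 0b11010001.
P2: D(K, 0b10011110) = 0b10010000.
P3: D(K, 0b10100111) = 0b10011001.
P4: D(K, 0b01000101) = 0b00110111.
P5: D(K, 0b01100100) = 0b01010110.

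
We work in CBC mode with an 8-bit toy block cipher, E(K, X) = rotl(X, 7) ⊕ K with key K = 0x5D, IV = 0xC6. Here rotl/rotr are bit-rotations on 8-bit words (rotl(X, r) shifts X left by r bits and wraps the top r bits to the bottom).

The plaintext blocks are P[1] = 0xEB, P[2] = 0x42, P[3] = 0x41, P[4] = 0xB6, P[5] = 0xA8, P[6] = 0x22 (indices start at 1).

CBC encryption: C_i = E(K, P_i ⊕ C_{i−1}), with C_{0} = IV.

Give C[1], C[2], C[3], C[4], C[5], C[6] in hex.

C[1]: P[1] ⊕ 0xC6 = 0x2D; E(K, 0x2D) = 0xCB.
C[2]: P[2] ⊕ 0xCB = 0x89; E(K, 0x89) = 0x99.
C[3]: P[3] ⊕ 0x99 = 0xD8; E(K, 0xD8) = 0x31.
C[4]: P[4] ⊕ 0x31 = 0x87; E(K, 0x87) = 0x9E.
C[5]: P[5] ⊕ 0x9E = 0x36; E(K, 0x36) = 0x46.
C[6]: P[6] ⊕ 0x46 = 0x64; E(K, 0x64) = 0x6F.

C[1] = 0xCB, C[2] = 0x99, C[3] = 0x31, C[4] = 0x9E, C[5] = 0x46, C[6] = 0x6F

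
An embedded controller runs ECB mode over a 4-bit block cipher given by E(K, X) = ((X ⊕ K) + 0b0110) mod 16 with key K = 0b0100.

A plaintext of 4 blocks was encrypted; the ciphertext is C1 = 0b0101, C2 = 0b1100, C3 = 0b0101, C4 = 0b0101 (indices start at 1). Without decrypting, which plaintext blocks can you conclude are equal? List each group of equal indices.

ECB encrypts each block independently with the same key, so equal ciphertext blocks imply equal plaintext blocks.
C1 = C3 = C4 = 0b0101, so P1 = P3 = P4.

P1 = P3 = P4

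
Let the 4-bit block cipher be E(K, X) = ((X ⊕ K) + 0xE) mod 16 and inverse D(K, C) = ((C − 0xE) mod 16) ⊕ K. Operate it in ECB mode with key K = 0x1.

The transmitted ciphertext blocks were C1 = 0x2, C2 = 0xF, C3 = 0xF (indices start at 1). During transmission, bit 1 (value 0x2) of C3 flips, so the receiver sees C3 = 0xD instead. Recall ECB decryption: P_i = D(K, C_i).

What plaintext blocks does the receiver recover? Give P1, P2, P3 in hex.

Only C3 changed, to 0xD. In ECB, a change in C_i affects only P_i. Decrypting the received ciphertext:
P1: D(K, 0x2) = 0x5.
P2: D(K, 0xF) = 0x0.
P3: D(K, 0xD) = 0xE.
Blocks that differ from the original plaintext: P3.

P1 = 0x5, P2 = 0x0, P3 = 0xE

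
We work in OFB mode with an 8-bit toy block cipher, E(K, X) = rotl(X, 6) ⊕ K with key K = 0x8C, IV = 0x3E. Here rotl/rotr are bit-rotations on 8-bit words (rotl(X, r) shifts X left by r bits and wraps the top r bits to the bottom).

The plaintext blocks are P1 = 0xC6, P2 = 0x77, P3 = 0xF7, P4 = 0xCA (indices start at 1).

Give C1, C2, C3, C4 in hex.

C1 = 0xC5, C2 = 0x3B, C3 = 0x68, C4 = 0xA1

OFB encryption: S_i = E(K, S_{i−1}) with S_{0} = IV; C_i = P_i ⊕ S_i.
C1: S = E(K, 0x3E) = 0x03; 0xC6 ⊕ 0x03 = 0xC5.
C2: S = E(K, 0x03) = 0x4C; 0x77 ⊕ 0x4C = 0x3B.
C3: S = E(K, 0x4C) = 0x9F; 0xF7 ⊕ 0x9F = 0x68.
C4: S = E(K, 0x9F) = 0x6B; 0xCA ⊕ 0x6B = 0xA1.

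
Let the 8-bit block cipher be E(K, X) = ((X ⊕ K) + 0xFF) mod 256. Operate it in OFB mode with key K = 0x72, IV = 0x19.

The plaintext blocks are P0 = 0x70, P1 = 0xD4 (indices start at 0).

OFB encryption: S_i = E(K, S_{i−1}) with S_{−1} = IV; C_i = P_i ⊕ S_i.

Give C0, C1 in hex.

C0: S = E(K, 0x19) = 0x6A; 0x70 ⊕ 0x6A = 0x1A.
C1: S = E(K, 0x6A) = 0x17; 0xD4 ⊕ 0x17 = 0xC3.

C0 = 0x1A, C1 = 0xC3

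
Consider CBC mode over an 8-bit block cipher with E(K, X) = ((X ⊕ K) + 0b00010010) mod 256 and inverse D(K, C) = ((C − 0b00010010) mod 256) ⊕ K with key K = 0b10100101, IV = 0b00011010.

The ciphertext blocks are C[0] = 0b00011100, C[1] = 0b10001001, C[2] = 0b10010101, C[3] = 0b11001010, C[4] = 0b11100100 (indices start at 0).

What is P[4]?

P[4] = 0b10111101

CBC decryption: P_i = D(K, C_i) ⊕ C_{i−1}, with C_{−1} = IV.
P[4]: D(K, 0b11100100) = 0b01110111; 0b01110111 ⊕ 0b11001010 = 0b10111101.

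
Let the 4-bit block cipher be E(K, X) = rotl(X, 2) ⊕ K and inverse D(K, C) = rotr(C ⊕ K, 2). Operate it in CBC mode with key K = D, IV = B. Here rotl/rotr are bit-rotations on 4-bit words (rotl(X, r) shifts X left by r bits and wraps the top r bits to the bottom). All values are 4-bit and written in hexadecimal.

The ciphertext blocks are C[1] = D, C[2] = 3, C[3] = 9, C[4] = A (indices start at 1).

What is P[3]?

CBC decryption: P_i = D(K, C_i) ⊕ C_{i−1}, with C_{0} = IV.
P[3]: D(K, 9) = 1; 1 ⊕ 3 = 2.

P[3] = 2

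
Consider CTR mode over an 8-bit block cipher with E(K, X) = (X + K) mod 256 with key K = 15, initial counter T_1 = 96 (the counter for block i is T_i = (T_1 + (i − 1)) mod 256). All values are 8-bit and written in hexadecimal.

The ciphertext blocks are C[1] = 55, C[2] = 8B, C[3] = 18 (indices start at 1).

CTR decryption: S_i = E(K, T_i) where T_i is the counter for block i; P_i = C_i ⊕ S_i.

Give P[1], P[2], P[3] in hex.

P[1]: T = 96, S = E(K, T) = AB; 55 ⊕ AB = FE.
P[2]: T = 97, S = E(K, T) = AC; 8B ⊕ AC = 27.
P[3]: T = 98, S = E(K, T) = AD; 18 ⊕ AD = B5.

P[1] = FE, P[2] = 27, P[3] = B5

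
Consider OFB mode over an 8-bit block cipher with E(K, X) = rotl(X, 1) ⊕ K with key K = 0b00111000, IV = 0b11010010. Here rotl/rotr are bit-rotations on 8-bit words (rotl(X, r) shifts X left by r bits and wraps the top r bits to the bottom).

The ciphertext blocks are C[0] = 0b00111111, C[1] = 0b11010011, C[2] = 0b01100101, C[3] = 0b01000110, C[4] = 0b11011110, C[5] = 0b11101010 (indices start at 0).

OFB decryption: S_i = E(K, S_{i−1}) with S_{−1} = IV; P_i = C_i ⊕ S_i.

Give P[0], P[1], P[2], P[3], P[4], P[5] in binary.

P[0] = 0b10100010, P[1] = 0b11010000, P[2] = 0b01011011, P[3] = 0b00000010, P[4] = 0b01101110, P[5] = 0b10110011

P[0]: S = E(K, 0b11010010) = 0b10011101; 0b00111111 ⊕ 0b10011101 = 0b10100010.
P[1]: S = E(K, 0b10011101) = 0b00000011; 0b11010011 ⊕ 0b00000011 = 0b11010000.
P[2]: S = E(K, 0b00000011) = 0b00111110; 0b01100101 ⊕ 0b00111110 = 0b01011011.
P[3]: S = E(K, 0b00111110) = 0b01000100; 0b01000110 ⊕ 0b01000100 = 0b00000010.
P[4]: S = E(K, 0b01000100) = 0b10110000; 0b11011110 ⊕ 0b10110000 = 0b01101110.
P[5]: S = E(K, 0b10110000) = 0b01011001; 0b11101010 ⊕ 0b01011001 = 0b10110011.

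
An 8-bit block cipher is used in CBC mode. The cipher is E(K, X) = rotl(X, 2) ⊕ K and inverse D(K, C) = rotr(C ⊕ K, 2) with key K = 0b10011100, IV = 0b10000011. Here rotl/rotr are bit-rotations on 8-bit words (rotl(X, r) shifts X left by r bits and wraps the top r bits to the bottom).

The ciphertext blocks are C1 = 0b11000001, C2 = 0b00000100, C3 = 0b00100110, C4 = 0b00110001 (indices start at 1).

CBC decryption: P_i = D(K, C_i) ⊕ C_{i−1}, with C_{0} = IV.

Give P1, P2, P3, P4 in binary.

P1 = 0b11010100, P2 = 0b11100111, P3 = 0b10101010, P4 = 0b01001101

P1: D(K, 0b11000001) = 0b01010111; 0b01010111 ⊕ 0b10000011 = 0b11010100.
P2: D(K, 0b00000100) = 0b00100110; 0b00100110 ⊕ 0b11000001 = 0b11100111.
P3: D(K, 0b00100110) = 0b10101110; 0b10101110 ⊕ 0b00000100 = 0b10101010.
P4: D(K, 0b00110001) = 0b01101011; 0b01101011 ⊕ 0b00100110 = 0b01001101.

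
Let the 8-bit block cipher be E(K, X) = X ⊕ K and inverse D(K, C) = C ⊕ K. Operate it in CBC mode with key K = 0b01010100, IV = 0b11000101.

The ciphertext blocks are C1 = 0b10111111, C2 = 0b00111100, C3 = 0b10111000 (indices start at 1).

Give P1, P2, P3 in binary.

CBC decryption: P_i = D(K, C_i) ⊕ C_{i−1}, with C_{0} = IV.
P1: D(K, 0b10111111) = 0b11101011; 0b11101011 ⊕ 0b11000101 = 0b00101110.
P2: D(K, 0b00111100) = 0b01101000; 0b01101000 ⊕ 0b10111111 = 0b11010111.
P3: D(K, 0b10111000) = 0b11101100; 0b11101100 ⊕ 0b00111100 = 0b11010000.

P1 = 0b00101110, P2 = 0b11010111, P3 = 0b11010000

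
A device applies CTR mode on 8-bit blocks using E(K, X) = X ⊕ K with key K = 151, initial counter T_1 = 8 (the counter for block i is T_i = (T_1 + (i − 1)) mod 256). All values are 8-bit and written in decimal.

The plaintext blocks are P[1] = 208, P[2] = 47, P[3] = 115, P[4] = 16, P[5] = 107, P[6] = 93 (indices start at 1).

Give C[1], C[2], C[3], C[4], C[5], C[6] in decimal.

C[1] = 79, C[2] = 177, C[3] = 238, C[4] = 140, C[5] = 240, C[6] = 199

CTR encryption: S_i = E(K, T_i) where T_i is the counter for block i; C_i = P_i ⊕ S_i.
C[1]: T = 8, S = E(K, T) = 159; 208 ⊕ 159 = 79.
C[2]: T = 9, S = E(K, T) = 158; 47 ⊕ 158 = 177.
C[3]: T = 10, S = E(K, T) = 157; 115 ⊕ 157 = 238.
C[4]: T = 11, S = E(K, T) = 156; 16 ⊕ 156 = 140.
C[5]: T = 12, S = E(K, T) = 155; 107 ⊕ 155 = 240.
C[6]: T = 13, S = E(K, T) = 154; 93 ⊕ 154 = 199.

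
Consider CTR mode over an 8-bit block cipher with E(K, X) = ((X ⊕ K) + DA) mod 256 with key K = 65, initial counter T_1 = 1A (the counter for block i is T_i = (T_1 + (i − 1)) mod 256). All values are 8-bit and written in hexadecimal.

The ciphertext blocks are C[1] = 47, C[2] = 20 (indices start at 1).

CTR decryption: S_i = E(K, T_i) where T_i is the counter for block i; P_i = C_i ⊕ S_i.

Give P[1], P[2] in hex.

P[1]: T = 1A, S = E(K, T) = 59; 47 ⊕ 59 = 1E.
P[2]: T = 1B, S = E(K, T) = 58; 20 ⊕ 58 = 78.

P[1] = 1E, P[2] = 78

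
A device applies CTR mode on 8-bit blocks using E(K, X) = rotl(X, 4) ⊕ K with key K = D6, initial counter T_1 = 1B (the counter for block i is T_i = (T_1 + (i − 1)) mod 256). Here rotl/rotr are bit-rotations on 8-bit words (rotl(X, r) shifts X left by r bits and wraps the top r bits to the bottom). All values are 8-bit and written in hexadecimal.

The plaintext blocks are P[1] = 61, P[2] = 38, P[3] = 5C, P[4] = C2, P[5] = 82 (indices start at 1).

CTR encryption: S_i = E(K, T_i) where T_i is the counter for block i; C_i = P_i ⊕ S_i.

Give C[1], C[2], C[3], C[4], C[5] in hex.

C[1] = 06, C[2] = 2F, C[3] = 5B, C[4] = F5, C[5] = A5

C[1]: T = 1B, S = E(K, T) = 67; 61 ⊕ 67 = 06.
C[2]: T = 1C, S = E(K, T) = 17; 38 ⊕ 17 = 2F.
C[3]: T = 1D, S = E(K, T) = 07; 5C ⊕ 07 = 5B.
C[4]: T = 1E, S = E(K, T) = 37; C2 ⊕ 37 = F5.
C[5]: T = 1F, S = E(K, T) = 27; 82 ⊕ 27 = A5.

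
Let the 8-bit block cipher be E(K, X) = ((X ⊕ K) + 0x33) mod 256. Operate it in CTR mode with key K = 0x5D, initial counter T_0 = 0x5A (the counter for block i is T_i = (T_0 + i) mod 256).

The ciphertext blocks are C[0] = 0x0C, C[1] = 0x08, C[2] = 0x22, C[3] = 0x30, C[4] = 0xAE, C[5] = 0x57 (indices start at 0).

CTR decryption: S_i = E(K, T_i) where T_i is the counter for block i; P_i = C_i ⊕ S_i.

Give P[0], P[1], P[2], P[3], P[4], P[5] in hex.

P[0]: T = 0x5A, S = E(K, T) = 0x3A; 0x0C ⊕ 0x3A = 0x36.
P[1]: T = 0x5B, S = E(K, T) = 0x39; 0x08 ⊕ 0x39 = 0x31.
P[2]: T = 0x5C, S = E(K, T) = 0x34; 0x22 ⊕ 0x34 = 0x16.
P[3]: T = 0x5D, S = E(K, T) = 0x33; 0x30 ⊕ 0x33 = 0x03.
P[4]: T = 0x5E, S = E(K, T) = 0x36; 0xAE ⊕ 0x36 = 0x98.
P[5]: T = 0x5F, S = E(K, T) = 0x35; 0x57 ⊕ 0x35 = 0x62.

P[0] = 0x36, P[1] = 0x31, P[2] = 0x16, P[3] = 0x03, P[4] = 0x98, P[5] = 0x62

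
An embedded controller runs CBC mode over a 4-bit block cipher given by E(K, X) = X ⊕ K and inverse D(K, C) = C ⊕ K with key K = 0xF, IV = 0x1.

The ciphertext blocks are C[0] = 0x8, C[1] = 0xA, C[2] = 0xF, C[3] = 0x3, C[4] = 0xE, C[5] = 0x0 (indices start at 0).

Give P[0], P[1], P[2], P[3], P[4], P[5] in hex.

P[0] = 0x6, P[1] = 0xD, P[2] = 0xA, P[3] = 0x3, P[4] = 0x2, P[5] = 0x1

CBC decryption: P_i = D(K, C_i) ⊕ C_{i−1}, with C_{−1} = IV.
P[0]: D(K, 0x8) = 0x7; 0x7 ⊕ 0x1 = 0x6.
P[1]: D(K, 0xA) = 0x5; 0x5 ⊕ 0x8 = 0xD.
P[2]: D(K, 0xF) = 0x0; 0x0 ⊕ 0xA = 0xA.
P[3]: D(K, 0x3) = 0xC; 0xC ⊕ 0xF = 0x3.
P[4]: D(K, 0xE) = 0x1; 0x1 ⊕ 0x3 = 0x2.
P[5]: D(K, 0x0) = 0xF; 0xF ⊕ 0xE = 0x1.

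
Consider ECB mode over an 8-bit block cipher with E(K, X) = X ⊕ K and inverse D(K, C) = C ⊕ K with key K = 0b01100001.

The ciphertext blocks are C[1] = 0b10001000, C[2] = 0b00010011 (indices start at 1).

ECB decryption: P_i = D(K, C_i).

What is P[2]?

P[2]: D(K, 0b00010011) = 0b01110010.

P[2] = 0b01110010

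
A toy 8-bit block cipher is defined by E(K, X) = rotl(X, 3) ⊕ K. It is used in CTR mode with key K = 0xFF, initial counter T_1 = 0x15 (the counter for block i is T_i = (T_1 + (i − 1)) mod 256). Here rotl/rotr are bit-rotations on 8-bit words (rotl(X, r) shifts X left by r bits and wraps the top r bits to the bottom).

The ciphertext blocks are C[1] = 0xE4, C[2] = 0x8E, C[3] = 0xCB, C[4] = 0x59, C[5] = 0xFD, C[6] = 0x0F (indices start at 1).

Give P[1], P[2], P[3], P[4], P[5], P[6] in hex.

P[1] = 0xB3, P[2] = 0xC1, P[3] = 0x8C, P[4] = 0x66, P[5] = 0xCA, P[6] = 0x20

CTR decryption: S_i = E(K, T_i) where T_i is the counter for block i; P_i = C_i ⊕ S_i.
P[1]: T = 0x15, S = E(K, T) = 0x57; 0xE4 ⊕ 0x57 = 0xB3.
P[2]: T = 0x16, S = E(K, T) = 0x4F; 0x8E ⊕ 0x4F = 0xC1.
P[3]: T = 0x17, S = E(K, T) = 0x47; 0xCB ⊕ 0x47 = 0x8C.
P[4]: T = 0x18, S = E(K, T) = 0x3F; 0x59 ⊕ 0x3F = 0x66.
P[5]: T = 0x19, S = E(K, T) = 0x37; 0xFD ⊕ 0x37 = 0xCA.
P[6]: T = 0x1A, S = E(K, T) = 0x2F; 0x0F ⊕ 0x2F = 0x20.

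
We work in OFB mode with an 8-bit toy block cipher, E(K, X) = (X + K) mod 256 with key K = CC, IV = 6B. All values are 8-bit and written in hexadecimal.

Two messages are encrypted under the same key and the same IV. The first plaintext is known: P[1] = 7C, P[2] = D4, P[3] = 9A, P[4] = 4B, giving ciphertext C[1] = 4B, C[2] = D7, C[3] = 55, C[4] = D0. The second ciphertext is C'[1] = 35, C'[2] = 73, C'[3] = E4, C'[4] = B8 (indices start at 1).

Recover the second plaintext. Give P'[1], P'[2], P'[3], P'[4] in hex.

P'[1] = 02, P'[2] = 70, P'[3] = 2B, P'[4] = 23

In OFB with a reused IV, both messages share the same keystream S_i, so C_i ⊕ C'_i = P_i ⊕ P'_i and thus P'_i = P_i ⊕ C_i ⊕ C'_i.
P'[1]: 7C ⊕ 4B ⊕ 35 = 02.
P'[2]: D4 ⊕ D7 ⊕ 73 = 70.
P'[3]: 9A ⊕ 55 ⊕ E4 = 2B.
P'[4]: 4B ⊕ D0 ⊕ B8 = 23.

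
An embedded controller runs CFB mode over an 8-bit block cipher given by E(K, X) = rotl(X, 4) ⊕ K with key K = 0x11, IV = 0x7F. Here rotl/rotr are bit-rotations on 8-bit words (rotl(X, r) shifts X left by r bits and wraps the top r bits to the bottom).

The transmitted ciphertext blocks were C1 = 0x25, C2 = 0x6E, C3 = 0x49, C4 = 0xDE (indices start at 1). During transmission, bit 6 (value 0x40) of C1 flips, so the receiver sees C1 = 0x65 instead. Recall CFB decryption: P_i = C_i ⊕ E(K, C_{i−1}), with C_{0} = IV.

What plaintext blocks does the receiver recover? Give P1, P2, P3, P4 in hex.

P1 = 0x83, P2 = 0x29, P3 = 0xBE, P4 = 0x5B

Only C1 changed, to 0x65. In CFB, a change in C_i flips the same bit in P_i and garbles P_{i+1}. Decrypting the received ciphertext:
P1: E(K, 0x7F) = 0xE6; 0x65 ⊕ 0xE6 = 0x83.
P2: E(K, 0x65) = 0x47; 0x6E ⊕ 0x47 = 0x29.
P3: E(K, 0x6E) = 0xF7; 0x49 ⊕ 0xF7 = 0xBE.
P4: E(K, 0x49) = 0x85; 0xDE ⊕ 0x85 = 0x5B.
Blocks that differ from the original plaintext: P1, P2.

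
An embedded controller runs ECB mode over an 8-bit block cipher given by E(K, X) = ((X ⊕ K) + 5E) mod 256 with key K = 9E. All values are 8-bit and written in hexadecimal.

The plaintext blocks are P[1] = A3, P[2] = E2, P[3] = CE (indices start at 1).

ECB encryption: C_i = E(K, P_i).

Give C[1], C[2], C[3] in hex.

C[1]: E(K, A3) = 9B.
C[2]: E(K, E2) = DA.
C[3]: E(K, CE) = AE.

C[1] = 9B, C[2] = DA, C[3] = AE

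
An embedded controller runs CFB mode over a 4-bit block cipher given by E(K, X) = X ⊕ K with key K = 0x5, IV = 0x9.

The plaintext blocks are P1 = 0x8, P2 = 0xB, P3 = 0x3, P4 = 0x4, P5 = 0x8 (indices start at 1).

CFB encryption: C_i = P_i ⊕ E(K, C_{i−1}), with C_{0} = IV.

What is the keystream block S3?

C1: E(K, 0x9) = 0xC; 0x8 ⊕ 0xC = 0x4.
C2: E(K, 0x4) = 0x1; 0xB ⊕ 0x1 = 0xA.
C3: E(K, 0xA) = 0xF; 0x3 ⊕ 0xF = 0xC.
So S3 = 0xF.

0xF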